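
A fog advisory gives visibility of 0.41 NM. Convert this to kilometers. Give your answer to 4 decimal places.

1 nmi = 1.852 km, so 0.41 × 1.852 = 0.7593 km.

0.7593 km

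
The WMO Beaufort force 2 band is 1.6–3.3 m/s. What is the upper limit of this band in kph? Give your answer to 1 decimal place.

1.6–3.3 m/s × 3.6 = 5.8–11.9 km/h.

11.9 km/h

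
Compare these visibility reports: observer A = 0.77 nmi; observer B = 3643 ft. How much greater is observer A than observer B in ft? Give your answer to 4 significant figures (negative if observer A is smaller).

observer A: 0.77 nmi = 4678.61 ft.
Difference: 4678.61 − 3643.00 = 1036 ft.

1036 ft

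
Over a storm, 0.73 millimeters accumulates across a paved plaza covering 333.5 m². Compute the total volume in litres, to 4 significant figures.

243.5 litres

1 mm over 1 m² is 1 L, so volume = 0.73 × 333.5 = 243.455 L ≈ 243.5 L.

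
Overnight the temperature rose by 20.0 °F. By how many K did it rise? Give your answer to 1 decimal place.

11.1 K

A change of 1 °C equals a change of 1.8 °F: ΔK = 20.0 × 0.5556 = 11.1 K.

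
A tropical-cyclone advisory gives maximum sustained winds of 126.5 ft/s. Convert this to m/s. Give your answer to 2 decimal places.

1 ft/s = 0.3048 m/s, so 126.5 × 0.3048 = 38.56 m/s.

38.56 m/s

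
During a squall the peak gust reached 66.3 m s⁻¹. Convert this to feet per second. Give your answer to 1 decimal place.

1 m/s = 3.28084 ft/s, so 66.3 × 3.28084 = 217.5 ft/s.

217.5 ft/s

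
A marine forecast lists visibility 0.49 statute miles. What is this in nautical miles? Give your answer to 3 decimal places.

1 SM = 0.868976 nmi, so 0.49 × 0.868976 = 0.426 nmi.

0.426 nmi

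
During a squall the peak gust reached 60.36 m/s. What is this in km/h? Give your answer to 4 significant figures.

217.3 km/h

1 m/s = 3.6 km/h, so 60.36 × 3.6 = 217.3 km/h.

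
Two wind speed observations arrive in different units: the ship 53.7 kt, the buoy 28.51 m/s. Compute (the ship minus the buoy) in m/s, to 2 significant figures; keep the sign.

-0.88 m/s

the ship: 53.7 kt = 27.6257 m/s.
Difference: 27.6257 − 28.5100 = -0.88 m/s.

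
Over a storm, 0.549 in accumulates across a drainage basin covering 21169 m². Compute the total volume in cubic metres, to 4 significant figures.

295.2 cubic metres

Depth: 0.549 in × 25.4 = 13.9446 mm.
1 mm over 1 m² is 1 L, so volume = 13.9446 × 21169 = 295193.24 L = 295.2 m³.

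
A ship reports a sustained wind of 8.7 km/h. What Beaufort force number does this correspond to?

Beaufort force 2

8.7 km/h = 2.4 m/s, which is Beaufort 2 (light breeze, 1.6–3.3 m/s).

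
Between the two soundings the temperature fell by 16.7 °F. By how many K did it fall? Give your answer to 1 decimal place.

9.3 K

For a temperature change the 32° offset cancels: ΔK = 16.7 × 0.5556 = 9.3 K.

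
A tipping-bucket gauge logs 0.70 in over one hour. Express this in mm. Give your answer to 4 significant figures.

1 in = 25.4 mm, so 0.70 × 25.4 = 17.78 mm.

17.78 mm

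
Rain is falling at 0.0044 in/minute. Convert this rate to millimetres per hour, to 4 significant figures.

6.706 mm/hour

0.0044 in/minute × 25.4 mm/in × 60 minute/hour = 6.706 mm/hour.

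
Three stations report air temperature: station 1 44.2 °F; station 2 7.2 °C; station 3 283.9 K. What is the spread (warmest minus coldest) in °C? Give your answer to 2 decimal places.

station 1: 44.2 °F = 6.778 °C.
station 3: 283.9 K = 10.750 °C.
Spread: 10.750 − 6.778 = 3.972 °C.

3.97 °C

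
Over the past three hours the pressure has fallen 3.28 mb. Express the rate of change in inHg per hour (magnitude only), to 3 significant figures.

0.0323 inHg per hour

3.28 mb / 3 h × 0.02953 inHg/mb = 0.0323 inHg/h.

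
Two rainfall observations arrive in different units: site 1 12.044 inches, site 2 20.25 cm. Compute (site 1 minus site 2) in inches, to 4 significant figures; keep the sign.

site 2: 20.25 cm = 7.97244 in.
Difference: 12.04400 − 7.97244 = 4.072 in.

4.072 in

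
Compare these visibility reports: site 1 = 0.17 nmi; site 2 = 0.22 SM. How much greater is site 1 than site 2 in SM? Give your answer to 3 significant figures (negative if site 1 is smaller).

site 1: 0.17 nmi = 0.195633 SM.
Difference: 0.195633 − 0.220000 = -0.0244 SM.

-0.0244 SM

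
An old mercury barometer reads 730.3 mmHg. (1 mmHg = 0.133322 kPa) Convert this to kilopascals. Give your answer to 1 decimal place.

97.4 kPa

1 mmHg = 0.133322 kPa, so 730.3 × 0.133322 = 97.4 kPa.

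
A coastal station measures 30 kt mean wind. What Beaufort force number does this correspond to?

Beaufort force 7

30 kt lies in the Beaufort 7 band (near gale, 28–33 kt).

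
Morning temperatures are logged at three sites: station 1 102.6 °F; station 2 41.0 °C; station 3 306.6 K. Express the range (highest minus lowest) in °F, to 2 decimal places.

13.59 °F

station 1: 102.6 °F = 39.222 °C.
station 3: 306.6 K = 33.450 °C.
Spread: 41.000 − 33.450 = 7.550 °C = 13.59 °F.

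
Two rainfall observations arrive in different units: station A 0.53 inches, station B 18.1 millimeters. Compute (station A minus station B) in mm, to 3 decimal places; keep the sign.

-4.638 mm

station A: 0.53 in = 13.46200 mm.
Difference: 13.46200 − 18.10000 = -4.638 mm.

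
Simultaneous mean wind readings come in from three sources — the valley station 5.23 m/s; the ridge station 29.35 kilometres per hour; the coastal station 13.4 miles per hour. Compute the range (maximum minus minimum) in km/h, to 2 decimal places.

10.52 km/h

the valley station: 5.23 m/s = 18.8280 km/h.
the coastal station: 13.4 mph = 21.5652 km/h.
Spread: 29.3500 − 18.8280 = 10.52 km/h.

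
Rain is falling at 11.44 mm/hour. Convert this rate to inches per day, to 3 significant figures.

11.44 mm/hour × 0.0393701 in/mm × 24 hour/day = 10.8 in/day.

10.8 in/day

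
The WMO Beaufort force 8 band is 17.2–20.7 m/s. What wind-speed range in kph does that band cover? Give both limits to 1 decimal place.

17.2–20.7 m/s × 3.6 = 61.9–74.5 km/h.

61.9 to 74.5 km/h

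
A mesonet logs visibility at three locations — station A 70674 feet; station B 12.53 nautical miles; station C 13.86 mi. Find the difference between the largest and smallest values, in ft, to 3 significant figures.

5460 ft

station B: 12.53 nmi = 76133.73 ft.
station C: 13.86 SM = 73180.80 ft.
Spread: 76133.73 − 70674.00 = 5460 ft.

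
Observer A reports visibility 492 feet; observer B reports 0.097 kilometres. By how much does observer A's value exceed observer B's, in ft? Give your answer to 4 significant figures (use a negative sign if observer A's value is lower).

173.8 ft

observer B: 0.097 km = 318.241 ft.
Difference: 492.000 − 318.241 = 173.8 ft.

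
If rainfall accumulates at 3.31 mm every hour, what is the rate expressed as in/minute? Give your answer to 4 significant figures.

3.31 mm/hour × 0.0393701 in/mm × 0.0166667 hour/minute = 0.002172 in/minute.

0.002172 in/minute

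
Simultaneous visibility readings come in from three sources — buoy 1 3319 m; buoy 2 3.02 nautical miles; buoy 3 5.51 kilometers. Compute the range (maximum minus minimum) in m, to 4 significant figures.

2274 m

buoy 2: 3.02 nmi = 5593.04 m.
buoy 3: 5.51 km = 5510.00 m.
Spread: 5593.04 − 3319.00 = 2274 m.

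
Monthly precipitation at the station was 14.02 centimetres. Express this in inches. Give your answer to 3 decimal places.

5.520 in

1 cm = 0.393701 in, so 14.02 × 0.393701 = 5.520 in.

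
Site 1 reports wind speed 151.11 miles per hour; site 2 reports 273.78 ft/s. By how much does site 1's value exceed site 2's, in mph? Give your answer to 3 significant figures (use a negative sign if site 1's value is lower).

site 2: 273.78 ft/s = 186.668 mph.
Difference: 151.110 − 186.668 = -35.6 mph.

-35.6 mph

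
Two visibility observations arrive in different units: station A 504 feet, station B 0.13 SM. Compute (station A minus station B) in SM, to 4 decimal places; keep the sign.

-0.0345 SM

station A: 504 ft = 0.095455 SM.
Difference: 0.095455 − 0.130000 = -0.0345 SM.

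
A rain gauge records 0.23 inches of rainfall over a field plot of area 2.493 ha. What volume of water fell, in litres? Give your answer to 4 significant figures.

Depth: 0.23 in × 25.4 = 5.842 mm.
Area: 2.493 ha = 24930 m².
1 mm over 1 m² is 1 L, so volume = 5.842 × 24930 = 145641.06 L ≈ 145600 L.

145600 litres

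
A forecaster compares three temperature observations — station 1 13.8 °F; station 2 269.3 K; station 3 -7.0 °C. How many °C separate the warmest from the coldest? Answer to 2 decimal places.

station 1: 13.8 °F = -10.111 °C.
station 2: 269.3 K = -3.850 °C.
Spread: (-3.850) − (-10.111) = 6.261 °C.

6.26 °C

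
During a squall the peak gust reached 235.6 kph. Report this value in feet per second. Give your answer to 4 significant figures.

1 km/h = 0.911344 ft/s, so 235.6 × 0.911344 = 214.7 ft/s.

214.7 ft/s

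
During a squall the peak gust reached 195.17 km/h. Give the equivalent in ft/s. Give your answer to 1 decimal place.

1 km/h = 0.911344 ft/s, so 195.17 × 0.911344 = 177.9 ft/s.

177.9 ft/s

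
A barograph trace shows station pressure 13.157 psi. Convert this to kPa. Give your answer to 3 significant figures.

90.7 kPa

1 psi = 6.89476 kPa, so 13.157 × 6.89476 = 90.7 kPa.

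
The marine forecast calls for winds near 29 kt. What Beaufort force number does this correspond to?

29 kt lies in the Beaufort 7 band (near gale, 28–33 kt).

Beaufort force 7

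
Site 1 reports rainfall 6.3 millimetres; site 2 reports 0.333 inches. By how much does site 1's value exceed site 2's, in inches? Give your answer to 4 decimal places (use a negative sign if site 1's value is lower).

-0.0850 in

site 1: 6.3 mm = 0.248031 in.
Difference: 0.248031 − 0.333000 = -0.0850 in.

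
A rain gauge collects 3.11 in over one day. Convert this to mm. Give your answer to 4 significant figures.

78.99 mm

1 in = 25.4 mm, so 3.11 × 25.4 = 78.99 mm.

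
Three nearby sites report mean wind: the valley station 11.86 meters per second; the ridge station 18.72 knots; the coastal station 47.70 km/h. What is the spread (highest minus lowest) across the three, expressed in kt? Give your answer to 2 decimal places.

the valley station: 11.86 m/s = 23.0540 kt.
the coastal station: 47.70 km/h = 25.7559 kt.
Spread: 25.7559 − 18.7200 = 7.04 kt.

7.04 kt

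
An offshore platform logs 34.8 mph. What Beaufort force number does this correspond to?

34.8 mph = 15.6 m/s, which is Beaufort 7 (near gale, 13.9–17.1 m/s).

Beaufort force 7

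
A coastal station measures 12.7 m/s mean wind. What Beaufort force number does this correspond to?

Beaufort force 6

12.7 m/s lies in the Beaufort 6 band (strong breeze, 10.8–13.8 m/s).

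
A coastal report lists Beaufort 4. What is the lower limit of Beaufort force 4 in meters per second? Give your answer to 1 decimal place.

Beaufort 4 (moderate breeze) spans 5.5–7.9 m/s.

5.5 m/s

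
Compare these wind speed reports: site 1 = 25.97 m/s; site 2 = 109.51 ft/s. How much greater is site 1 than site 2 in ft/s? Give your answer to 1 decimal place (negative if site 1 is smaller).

-24.3 ft/s

site 1: 25.97 m/s = 85.203 ft/s.
Difference: 85.203 − 109.510 = -24.3 ft/s.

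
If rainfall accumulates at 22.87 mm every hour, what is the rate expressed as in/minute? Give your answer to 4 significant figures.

0.01501 in/minute

22.87 mm/hour × 0.0393701 in/mm × 0.0166667 hour/minute = 0.01501 in/minute.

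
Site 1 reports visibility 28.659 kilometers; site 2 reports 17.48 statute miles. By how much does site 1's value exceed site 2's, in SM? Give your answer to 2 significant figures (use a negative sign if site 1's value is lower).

0.33 SM

site 1: 28.659 km = 17.8079 SM.
Difference: 17.8079 − 17.4800 = 0.33 SM.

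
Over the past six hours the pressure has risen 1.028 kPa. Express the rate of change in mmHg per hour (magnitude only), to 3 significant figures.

1.29 mmHg per hour

1.028 kPa / 6 h × 7.50062 mmHg/kPa = 1.29 mmHg/h.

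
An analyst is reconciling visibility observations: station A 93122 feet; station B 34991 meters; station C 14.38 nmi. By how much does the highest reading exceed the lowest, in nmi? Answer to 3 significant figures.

station A: 93122 ft = 15.3259 nmi.
station B: 34991 m = 18.8936 nmi.
Spread: 18.8936 − 14.3800 = 4.51 nmi.

4.51 nmi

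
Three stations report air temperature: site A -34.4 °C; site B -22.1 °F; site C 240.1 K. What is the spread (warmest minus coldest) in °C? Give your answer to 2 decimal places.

site B: -22.1 °F = -30.056 °C.
site C: 240.1 K = -33.050 °C.
Spread: (-30.056) − (-34.400) = 4.344 °C.

4.34 °C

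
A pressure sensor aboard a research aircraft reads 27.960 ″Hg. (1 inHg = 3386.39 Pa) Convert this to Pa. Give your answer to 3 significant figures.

1 inHg = 3386.39 Pa, so 27.960 × 3386.39 = 94700 Pa.

94700 Pa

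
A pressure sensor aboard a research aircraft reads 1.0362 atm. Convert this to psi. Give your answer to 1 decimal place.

15.2 psi

1 atm = 14.6959 psi, so 1.0362 × 14.6959 = 15.2 psi.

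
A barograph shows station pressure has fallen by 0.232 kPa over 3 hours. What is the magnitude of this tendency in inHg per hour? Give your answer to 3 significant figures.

0.232 kPa / 3 h × 0.2953 inHg/kPa = 0.0228 inHg/h.

0.0228 inHg per hour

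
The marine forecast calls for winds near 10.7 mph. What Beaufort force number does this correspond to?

10.7 mph = 4.8 m/s, which is Beaufort 3 (gentle breeze, 3.4–5.4 m/s).

Beaufort force 3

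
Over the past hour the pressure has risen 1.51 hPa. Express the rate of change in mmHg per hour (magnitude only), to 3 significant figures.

1.13 mmHg per hour

1.51 hPa / 1 h × 0.750062 mmHg/hPa = 1.13 mmHg/h.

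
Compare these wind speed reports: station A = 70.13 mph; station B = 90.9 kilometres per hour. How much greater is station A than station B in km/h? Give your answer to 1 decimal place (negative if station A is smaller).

22.0 km/h

station A: 70.13 mph = 112.863 km/h.
Difference: 112.863 − 90.900 = 22.0 km/h.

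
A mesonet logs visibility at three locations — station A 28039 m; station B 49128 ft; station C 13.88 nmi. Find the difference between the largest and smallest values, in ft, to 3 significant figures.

station A: 28039 m = 91991.47 ft.
station C: 13.88 nmi = 84336.48 ft.
Spread: 91991.47 − 49128.00 = 42900 ft.

42900 ft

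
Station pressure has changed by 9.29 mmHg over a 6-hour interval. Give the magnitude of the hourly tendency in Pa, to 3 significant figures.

206 Pa per hour

9.29 mmHg / 6 h × 133.322 Pa/mmHg = 206 Pa/h.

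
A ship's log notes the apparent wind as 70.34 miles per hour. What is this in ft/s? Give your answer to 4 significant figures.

103.2 ft/s

1 mph = 1.46667 ft/s, so 70.34 × 1.46667 = 103.2 ft/s.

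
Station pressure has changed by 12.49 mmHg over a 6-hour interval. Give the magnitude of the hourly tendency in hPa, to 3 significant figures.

12.49 mmHg / 6 h × 1.33322 hPa/mmHg = 2.78 hPa/h.

2.78 hPa per hour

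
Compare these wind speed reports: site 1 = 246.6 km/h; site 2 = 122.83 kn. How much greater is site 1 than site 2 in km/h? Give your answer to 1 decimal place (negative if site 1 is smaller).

19.1 km/h

site 2: 122.83 kt = 227.481 km/h.
Difference: 246.600 − 227.481 = 19.1 km/h.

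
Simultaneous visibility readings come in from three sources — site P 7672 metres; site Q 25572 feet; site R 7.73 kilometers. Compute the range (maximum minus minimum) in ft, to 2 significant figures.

site P: 7672 m = 25170.60 ft.
site R: 7.73 km = 25360.89 ft.
Spread: 25572.00 − 25170.60 = 400 ft.

400 ft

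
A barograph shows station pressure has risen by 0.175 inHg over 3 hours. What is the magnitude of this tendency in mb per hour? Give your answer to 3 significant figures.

0.175 inHg / 3 h × 33.8639 mb/inHg = 1.98 mb/h.

1.98 mb per hour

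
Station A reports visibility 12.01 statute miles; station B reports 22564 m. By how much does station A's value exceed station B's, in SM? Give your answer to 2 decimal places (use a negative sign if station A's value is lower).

-2.01 SM

station B: 22564 m = 14.0206 SM.
Difference: 12.0100 − 14.0206 = -2.01 SM.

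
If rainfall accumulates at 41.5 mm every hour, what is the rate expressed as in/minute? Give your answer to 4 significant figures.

0.02723 in/minute

41.5 mm/hour × 0.0393701 in/mm × 0.0166667 hour/minute = 0.02723 in/minute.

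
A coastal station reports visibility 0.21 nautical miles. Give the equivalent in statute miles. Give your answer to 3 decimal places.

1 nmi = 1.15078 SM, so 0.21 × 1.15078 = 0.242 SM.

0.242 SM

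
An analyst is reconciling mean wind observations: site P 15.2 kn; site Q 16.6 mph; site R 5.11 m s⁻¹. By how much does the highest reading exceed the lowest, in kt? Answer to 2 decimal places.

5.27 kt

site Q: 16.6 mph = 14.4250 kt.
site R: 5.11 m/s = 9.9330 kt.
Spread: 15.2000 − 9.9330 = 5.27 kt.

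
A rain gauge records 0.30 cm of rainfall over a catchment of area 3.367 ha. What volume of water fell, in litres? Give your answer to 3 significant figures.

101000 litres

Depth: 0.30 cm × 10 = 3 mm.
Area: 3.367 ha = 33670 m².
1 mm over 1 m² is 1 L, so volume = 3 × 33670 = 101010 L ≈ 101000 L.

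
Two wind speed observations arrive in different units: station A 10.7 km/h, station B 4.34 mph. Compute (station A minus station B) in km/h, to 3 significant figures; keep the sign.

station B: 4.34 mph = 6.9846 km/h.
Difference: 10.7000 − 6.9846 = 3.72 km/h.

3.72 km/h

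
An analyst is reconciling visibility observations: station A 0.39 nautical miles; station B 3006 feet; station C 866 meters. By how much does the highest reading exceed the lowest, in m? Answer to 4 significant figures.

station A: 0.39 nmi = 722.280 m.
station B: 3006 ft = 916.229 m.
Spread: 916.229 − 722.280 = 193.9 m.

193.9 m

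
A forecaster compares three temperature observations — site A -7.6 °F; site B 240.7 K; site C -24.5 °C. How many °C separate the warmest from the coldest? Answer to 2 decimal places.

site A: -7.6 °F = -22.000 °C.
site B: 240.7 K = -32.450 °C.
Spread: (-22.000) − (-32.450) = 10.450 °C.

10.45 °C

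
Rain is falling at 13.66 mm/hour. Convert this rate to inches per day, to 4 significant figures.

12.91 in/day

13.66 mm/hour × 0.0393701 in/mm × 24 hour/day = 12.91 in/day.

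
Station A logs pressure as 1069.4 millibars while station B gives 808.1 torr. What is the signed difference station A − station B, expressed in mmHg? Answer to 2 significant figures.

station A: 1069.4 mb = 802.116 mmHg.
Difference: 802.116 − 808.100 = -6.0 mmHg.

-6.0 mmHg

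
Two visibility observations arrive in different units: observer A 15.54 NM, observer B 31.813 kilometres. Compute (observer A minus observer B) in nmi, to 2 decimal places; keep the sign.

observer B: 31.813 km = 17.1776 nmi.
Difference: 15.5400 − 17.1776 = -1.64 nmi.

-1.64 nmi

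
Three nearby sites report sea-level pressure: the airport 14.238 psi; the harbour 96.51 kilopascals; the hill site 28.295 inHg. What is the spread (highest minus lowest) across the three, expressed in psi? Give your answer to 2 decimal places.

0.34 psi

the harbour: 96.51 kPa = 13.9976 psi.
the hill site: 28.295 inHg = 13.8972 psi.
Spread: 14.2380 − 13.8972 = 0.34 psi.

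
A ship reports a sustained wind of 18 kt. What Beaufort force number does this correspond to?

Beaufort force 5

18 kt lies in the Beaufort 5 band (fresh breeze, 17–21 kt).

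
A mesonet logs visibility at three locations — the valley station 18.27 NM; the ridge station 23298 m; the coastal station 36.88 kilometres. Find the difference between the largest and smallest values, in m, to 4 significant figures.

the valley station: 18.27 nmi = 33836.04 m.
the coastal station: 36.88 km = 36880.00 m.
Spread: 36880.00 − 23298.00 = 13580 m.

13580 m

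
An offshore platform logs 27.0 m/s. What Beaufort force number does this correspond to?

27.0 m/s lies in the Beaufort 10 band (storm, 24.5–28.4 m/s).

Beaufort force 10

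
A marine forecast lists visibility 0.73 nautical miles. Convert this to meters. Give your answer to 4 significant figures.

1 nmi = 1852 m, so 0.73 × 1852 = 1352 m.

1352 m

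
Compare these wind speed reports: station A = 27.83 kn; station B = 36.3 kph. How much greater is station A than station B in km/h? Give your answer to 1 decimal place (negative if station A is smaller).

station A: 27.83 kt = 51.541 km/h.
Difference: 51.541 − 36.300 = 15.2 km/h.

15.2 km/h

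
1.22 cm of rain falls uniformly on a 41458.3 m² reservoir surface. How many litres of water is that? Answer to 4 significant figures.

505800 litres

Depth: 1.22 cm × 10 = 12.2 mm.
1 mm over 1 m² is 1 L, so volume = 12.2 × 41458.3 = 505791.26 L ≈ 505800 L.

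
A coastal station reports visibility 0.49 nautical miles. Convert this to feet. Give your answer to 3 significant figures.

2980 ft

1 nmi = 6076.12 ft, so 0.49 × 6076.12 = 2980 ft.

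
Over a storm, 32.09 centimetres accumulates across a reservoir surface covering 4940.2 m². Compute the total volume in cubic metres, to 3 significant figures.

1590 cubic metres

Depth: 32.09 cm × 10 = 320.9 mm.
1 mm over 1 m² is 1 L, so volume = 320.9 × 4940.2 = 1585310.2 L = 1590 m³.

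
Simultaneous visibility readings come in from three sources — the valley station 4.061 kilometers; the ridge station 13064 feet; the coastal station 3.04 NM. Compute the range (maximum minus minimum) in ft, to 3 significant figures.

5410 ft

the valley station: 4.061 km = 13323.49 ft.
the coastal station: 3.04 nmi = 18471.39 ft.
Spread: 18471.39 − 13064.00 = 5410 ft.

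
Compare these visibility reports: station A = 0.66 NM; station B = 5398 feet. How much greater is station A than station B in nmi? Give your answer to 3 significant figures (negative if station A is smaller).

station B: 5398 ft = 0.88840 nmi.
Difference: 0.66000 − 0.88840 = -0.228 nmi.

-0.228 nmi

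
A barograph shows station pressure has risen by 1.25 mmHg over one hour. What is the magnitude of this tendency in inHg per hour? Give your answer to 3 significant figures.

0.0492 inHg per hour

1.25 mmHg / 1 h × 0.0393701 inHg/mmHg = 0.0492 inHg/h.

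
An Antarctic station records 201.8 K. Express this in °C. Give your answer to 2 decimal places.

-71.35 °C

°C = 201.8 − 273.15 = -71.35 °C.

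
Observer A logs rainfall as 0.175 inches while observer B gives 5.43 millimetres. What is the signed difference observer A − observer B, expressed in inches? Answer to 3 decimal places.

observer B: 5.43 mm = 0.21378 in.
Difference: 0.17500 − 0.21378 = -0.039 in.

-0.039 in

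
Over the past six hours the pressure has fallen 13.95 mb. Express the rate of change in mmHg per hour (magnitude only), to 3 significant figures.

1.74 mmHg per hour

13.95 mb / 6 h × 0.750062 mmHg/mb = 1.74 mmHg/h.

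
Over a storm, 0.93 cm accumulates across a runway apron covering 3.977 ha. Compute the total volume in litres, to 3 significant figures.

370000 litres

Depth: 0.93 cm × 10 = 9.3 mm.
Area: 3.977 ha = 39770 m².
1 mm over 1 m² is 1 L, so volume = 9.3 × 39770 = 369861 L ≈ 370000 L.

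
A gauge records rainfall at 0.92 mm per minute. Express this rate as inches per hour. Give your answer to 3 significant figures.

2.17 in/hour

0.92 mm/minute × 0.0393701 in/mm × 60 minute/hour = 2.17 in/hour.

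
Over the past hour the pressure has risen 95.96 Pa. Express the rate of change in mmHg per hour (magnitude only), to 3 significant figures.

95.96 Pa / 1 h × 0.00750062 mmHg/Pa = 0.720 mmHg/h.

0.720 mmHg per hour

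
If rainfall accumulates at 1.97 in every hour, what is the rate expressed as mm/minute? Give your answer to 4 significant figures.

1.97 in/hour × 25.4 mm/in × 0.0166667 hour/minute = 0.8340 mm/minute.

0.8340 mm/minute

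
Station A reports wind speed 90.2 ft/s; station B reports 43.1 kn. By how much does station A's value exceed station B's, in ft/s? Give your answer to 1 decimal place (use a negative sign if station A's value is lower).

station B: 43.1 kt = 72.745 ft/s.
Difference: 90.200 − 72.745 = 17.5 ft/s.

17.5 ft/s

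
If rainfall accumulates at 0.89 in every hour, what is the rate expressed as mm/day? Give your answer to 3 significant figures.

0.89 in/hour × 25.4 mm/in × 24 hour/day = 543 mm/day.

543 mm/day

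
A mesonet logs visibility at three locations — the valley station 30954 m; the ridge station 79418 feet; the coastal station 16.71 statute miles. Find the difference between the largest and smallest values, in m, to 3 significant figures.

6750 m

the ridge station: 79418 ft = 24206.61 m.
the coastal station: 16.71 SM = 26892.14 m.
Spread: 30954.00 − 24206.61 = 6750 m.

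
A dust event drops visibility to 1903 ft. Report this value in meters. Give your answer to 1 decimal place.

1 ft = 0.3048 m, so 1903 × 0.3048 = 580.0 m.

580.0 m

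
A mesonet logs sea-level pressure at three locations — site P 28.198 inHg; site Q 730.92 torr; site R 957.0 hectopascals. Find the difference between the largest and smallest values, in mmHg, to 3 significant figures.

site P: 28.198 inHg = 716.229 mmHg.
site R: 957.0 hPa = 717.809 mmHg.
Spread: 730.920 − 716.229 = 14.7 mmHg.

14.7 mmHg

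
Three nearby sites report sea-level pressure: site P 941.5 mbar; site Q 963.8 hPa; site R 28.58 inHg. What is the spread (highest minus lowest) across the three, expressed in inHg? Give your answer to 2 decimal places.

0.78 inHg

site P: 941.5 mb = 27.8025 inHg.
site Q: 963.8 hPa = 28.4610 inHg.
Spread: 28.5800 − 27.8025 = 0.78 inHg.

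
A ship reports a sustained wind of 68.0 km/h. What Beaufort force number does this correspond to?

Beaufort force 8

68.0 km/h = 18.9 m/s, which is Beaufort 8 (gale, 17.2–20.7 m/s).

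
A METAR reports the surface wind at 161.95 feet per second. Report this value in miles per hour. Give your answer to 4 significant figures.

1 ft/s = 0.681818 mph, so 161.95 × 0.681818 = 110.4 mph.

110.4 mph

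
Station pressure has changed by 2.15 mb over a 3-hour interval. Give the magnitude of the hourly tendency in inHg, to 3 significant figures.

2.15 mb / 3 h × 0.02953 inHg/mb = 0.0212 inHg/h.

0.0212 inHg per hour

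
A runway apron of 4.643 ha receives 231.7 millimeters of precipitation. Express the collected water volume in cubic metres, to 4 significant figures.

Area: 4.643 ha = 46430 m².
1 mm over 1 m² is 1 L, so volume = 231.7 × 46430 = 10757831 L = 10760 m³.

10760 cubic metres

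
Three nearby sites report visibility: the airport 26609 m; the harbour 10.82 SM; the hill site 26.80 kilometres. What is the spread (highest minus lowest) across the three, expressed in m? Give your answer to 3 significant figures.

the harbour: 10.82 SM = 17413.10 m.
the hill site: 26.80 km = 26800.00 m.
Spread: 26800.00 − 17413.10 = 9390 m.

9390 m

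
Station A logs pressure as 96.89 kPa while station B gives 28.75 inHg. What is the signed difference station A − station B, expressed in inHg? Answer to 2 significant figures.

station A: 96.89 kPa = 28.6116 inHg.
Difference: 28.6116 − 28.7500 = -0.14 inHg.

-0.14 inHg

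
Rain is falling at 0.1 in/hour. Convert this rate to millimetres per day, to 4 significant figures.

0.1 in/hour × 25.4 mm/in × 24 hour/day = 60.96 mm/day.

60.96 mm/day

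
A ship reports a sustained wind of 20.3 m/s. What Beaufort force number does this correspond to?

Beaufort force 8

20.3 m/s lies in the Beaufort 8 band (gale, 17.2–20.7 m/s).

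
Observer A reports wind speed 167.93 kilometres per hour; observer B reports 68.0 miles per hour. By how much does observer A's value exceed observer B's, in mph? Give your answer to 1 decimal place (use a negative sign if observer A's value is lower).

observer A: 167.93 km/h = 104.347 mph.
Difference: 104.347 − 68.000 = 36.3 mph.

36.3 mph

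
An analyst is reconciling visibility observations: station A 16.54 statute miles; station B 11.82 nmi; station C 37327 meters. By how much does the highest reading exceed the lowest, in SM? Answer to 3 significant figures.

station B: 11.82 nmi = 13.6022 SM.
station C: 37327 m = 23.1939 SM.
Spread: 23.1939 − 13.6022 = 9.59 SM.

9.59 SM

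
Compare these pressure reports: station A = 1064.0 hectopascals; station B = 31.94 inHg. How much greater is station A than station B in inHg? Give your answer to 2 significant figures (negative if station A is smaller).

-0.52 inHg

station A: 1064.0 hPa = 31.4199 inHg.
Difference: 31.4199 − 31.9400 = -0.52 inHg.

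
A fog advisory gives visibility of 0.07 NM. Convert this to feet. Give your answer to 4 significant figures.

425.3 ft

1 nmi = 6076.12 ft, so 0.07 × 6076.12 = 425.3 ft.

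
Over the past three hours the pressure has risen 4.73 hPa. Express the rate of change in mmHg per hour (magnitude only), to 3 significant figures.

4.73 hPa / 3 h × 0.750062 mmHg/hPa = 1.18 mmHg/h.

1.18 mmHg per hour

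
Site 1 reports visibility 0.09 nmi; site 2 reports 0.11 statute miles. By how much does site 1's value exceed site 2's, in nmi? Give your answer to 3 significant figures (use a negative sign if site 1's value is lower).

site 2: 0.11 SM = 0.0955874 nmi.
Difference: 0.0900000 − 0.0955874 = -0.00559 nmi.

-0.00559 nmi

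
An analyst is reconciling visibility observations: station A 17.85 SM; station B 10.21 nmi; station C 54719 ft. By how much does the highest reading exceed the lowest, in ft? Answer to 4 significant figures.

station A: 17.85 SM = 94248.00 ft.
station B: 10.21 nmi = 62037.14 ft.
Spread: 94248.00 − 54719.00 = 39530 ft.

39530 ft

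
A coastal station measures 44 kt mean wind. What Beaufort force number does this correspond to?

Beaufort force 9

44 kt lies in the Beaufort 9 band (strong gale, 41–47 kt).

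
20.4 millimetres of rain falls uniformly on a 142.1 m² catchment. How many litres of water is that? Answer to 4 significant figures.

1 mm over 1 m² is 1 L, so volume = 20.4 × 142.1 = 2898.84 L ≈ 2899 L.

2899 litres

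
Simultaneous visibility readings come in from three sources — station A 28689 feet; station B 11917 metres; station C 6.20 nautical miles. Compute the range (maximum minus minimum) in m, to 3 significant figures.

station A: 28689 ft = 8744.41 m.
station C: 6.20 nmi = 11482.40 m.
Spread: 11917.00 − 8744.41 = 3170 m.

3170 m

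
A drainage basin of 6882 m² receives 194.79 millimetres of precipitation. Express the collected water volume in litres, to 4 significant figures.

1341000 litres

1 mm over 1 m² is 1 L, so volume = 194.79 × 6882 = 1340544.8 L ≈ 1341000 L.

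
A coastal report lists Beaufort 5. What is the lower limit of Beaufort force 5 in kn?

17 kt

Beaufort 5 (fresh breeze) spans 17–21 knots.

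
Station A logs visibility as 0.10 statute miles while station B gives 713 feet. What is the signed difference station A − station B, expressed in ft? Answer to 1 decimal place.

-185.0 ft

station A: 0.10 SM = 528.000 ft.
Difference: 528.000 − 713.000 = -185.0 ft.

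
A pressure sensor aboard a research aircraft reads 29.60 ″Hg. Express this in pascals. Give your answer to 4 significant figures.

100200 Pa

1 inHg = 3386.39 Pa, so 29.60 × 3386.39 = 100200 Pa.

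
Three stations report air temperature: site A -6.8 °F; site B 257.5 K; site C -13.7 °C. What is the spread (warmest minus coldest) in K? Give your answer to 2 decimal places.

site A: -6.8 °F = -21.556 °C.
site B: 257.5 K = -15.650 °C.
Spread: (-13.700) − (-21.556) = 7.856 °C.

7.86 K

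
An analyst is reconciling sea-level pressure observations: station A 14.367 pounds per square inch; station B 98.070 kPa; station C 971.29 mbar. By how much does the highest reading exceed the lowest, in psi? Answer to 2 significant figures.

0.28 psi

station B: 98.070 kPa = 14.2239 psi.
station C: 971.29 mb = 14.0874 psi.
Spread: 14.3670 − 14.0874 = 0.28 psi.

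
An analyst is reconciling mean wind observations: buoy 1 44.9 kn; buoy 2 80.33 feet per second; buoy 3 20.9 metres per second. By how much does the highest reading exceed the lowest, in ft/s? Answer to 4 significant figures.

11.76 ft/s

buoy 1: 44.9 kt = 75.7827 ft/s.
buoy 3: 20.9 m/s = 68.5696 ft/s.
Spread: 80.3300 − 68.5696 = 11.76 ft/s.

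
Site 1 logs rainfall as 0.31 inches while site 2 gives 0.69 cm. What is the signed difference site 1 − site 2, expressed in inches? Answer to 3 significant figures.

0.0383 in

site 2: 0.69 cm = 0.271654 in.
Difference: 0.310000 − 0.271654 = 0.0383 in.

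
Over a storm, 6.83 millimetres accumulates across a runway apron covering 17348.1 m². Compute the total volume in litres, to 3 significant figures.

118000 litres

1 mm over 1 m² is 1 L, so volume = 6.83 × 17348.1 = 118487.52 L ≈ 118000 L.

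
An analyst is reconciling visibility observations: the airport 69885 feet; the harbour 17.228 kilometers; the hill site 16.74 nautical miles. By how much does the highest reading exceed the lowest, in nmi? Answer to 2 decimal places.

the airport: 69885 ft = 11.5016 nmi.
the harbour: 17.228 km = 9.3024 nmi.
Spread: 16.7400 − 9.3024 = 7.44 nmi.

7.44 nmi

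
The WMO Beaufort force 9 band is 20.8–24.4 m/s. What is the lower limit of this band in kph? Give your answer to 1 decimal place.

20.8–24.4 m/s × 3.6 = 74.9–87.8 km/h.

74.9 km/h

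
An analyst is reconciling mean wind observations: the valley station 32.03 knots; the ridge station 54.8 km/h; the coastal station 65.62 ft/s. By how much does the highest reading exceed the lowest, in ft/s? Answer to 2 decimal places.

15.68 ft/s

the valley station: 32.03 kt = 54.0605 ft/s.
the ridge station: 54.8 km/h = 49.9417 ft/s.
Spread: 65.6200 − 49.9417 = 15.68 ft/s.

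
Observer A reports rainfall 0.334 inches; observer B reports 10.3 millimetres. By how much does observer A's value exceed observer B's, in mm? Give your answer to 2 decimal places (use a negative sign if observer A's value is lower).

-1.82 mm

observer A: 0.334 in = 8.4836 mm.
Difference: 8.4836 − 10.3000 = -1.82 mm.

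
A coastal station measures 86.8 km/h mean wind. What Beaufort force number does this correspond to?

86.8 km/h = 24.1 m/s, which is Beaufort 9 (strong gale, 20.8–24.4 m/s).

Beaufort force 9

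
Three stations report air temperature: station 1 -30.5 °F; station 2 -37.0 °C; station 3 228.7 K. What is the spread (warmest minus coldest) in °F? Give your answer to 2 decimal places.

station 1: -30.5 °F = -34.722 °C.
station 3: 228.7 K = -44.450 °C.
Spread: (-34.722) − (-44.450) = 9.728 °C = 17.51 °F.

17.51 °F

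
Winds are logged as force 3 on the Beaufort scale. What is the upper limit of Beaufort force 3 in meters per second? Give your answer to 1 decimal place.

5.4 m/s

Beaufort 3 (gentle breeze) spans 3.4–5.4 m/s.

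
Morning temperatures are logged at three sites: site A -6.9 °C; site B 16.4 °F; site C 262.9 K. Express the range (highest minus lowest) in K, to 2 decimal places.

site B: 16.4 °F = -8.667 °C.
site C: 262.9 K = -10.250 °C.
Spread: (-6.900) − (-10.250) = 3.350 °C.

3.35 K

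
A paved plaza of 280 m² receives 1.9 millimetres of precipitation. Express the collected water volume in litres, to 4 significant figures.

1 mm over 1 m² is 1 L, so volume = 1.9 × 280 = 532 L ≈ 532.0 L.

532.0 litres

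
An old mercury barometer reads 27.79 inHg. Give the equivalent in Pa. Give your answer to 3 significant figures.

94100 Pa

1 inHg = 3386.39 Pa, so 27.79 × 3386.39 = 94100 Pa.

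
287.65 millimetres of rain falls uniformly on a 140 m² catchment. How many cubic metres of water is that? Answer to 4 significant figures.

1 mm over 1 m² is 1 L, so volume = 287.65 × 140 = 40271 L = 40.27 m³.

40.27 cubic metres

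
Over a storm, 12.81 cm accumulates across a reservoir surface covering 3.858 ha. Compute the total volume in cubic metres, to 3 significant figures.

Depth: 12.81 cm × 10 = 128.1 mm.
Area: 3.858 ha = 38580 m².
1 mm over 1 m² is 1 L, so volume = 128.1 × 38580 = 4942098 L = 4940 m³.

4940 cubic metres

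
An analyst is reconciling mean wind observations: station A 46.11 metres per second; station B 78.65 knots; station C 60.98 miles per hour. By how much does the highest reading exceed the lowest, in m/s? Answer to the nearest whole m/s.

station B: 78.65 kt = 40.46 m/s.
station C: 60.98 mph = 27.26 m/s.
Spread: 46.11 − 27.26 = 19 m/s.

19 m/s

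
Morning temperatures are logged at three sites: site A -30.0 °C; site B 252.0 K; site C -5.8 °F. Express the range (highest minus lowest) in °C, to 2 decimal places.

9.00 °C

site B: 252.0 K = -21.150 °C.
site C: -5.8 °F = -21.000 °C.
Spread: (-21.000) − (-30.000) = 9.000 °C.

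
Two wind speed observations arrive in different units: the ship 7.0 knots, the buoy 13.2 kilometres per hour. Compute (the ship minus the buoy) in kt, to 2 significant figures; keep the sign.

-0.13 kt

the buoy: 13.2 km/h = 7.1274 kt.
Difference: 7.0000 − 7.1274 = -0.13 kt.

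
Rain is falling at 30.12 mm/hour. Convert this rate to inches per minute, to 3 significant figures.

0.0198 in/minute

30.12 mm/hour × 0.0393701 in/mm × 0.0166667 hour/minute = 0.0198 in/minute.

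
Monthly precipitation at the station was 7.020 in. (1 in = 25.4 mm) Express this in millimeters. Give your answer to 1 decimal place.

178.3 mm

1 in = 25.4 mm, so 7.020 × 25.4 = 178.3 mm.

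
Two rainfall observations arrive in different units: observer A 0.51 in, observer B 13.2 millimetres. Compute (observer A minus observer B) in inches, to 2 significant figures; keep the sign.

observer B: 13.2 mm = 0.519685 in.
Difference: 0.510000 − 0.519685 = -0.0097 in.

-0.0097 in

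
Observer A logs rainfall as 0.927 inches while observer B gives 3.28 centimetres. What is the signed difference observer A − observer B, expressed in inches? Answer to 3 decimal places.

observer B: 3.28 cm = 1.29134 in.
Difference: 0.92700 − 1.29134 = -0.364 in.

-0.364 in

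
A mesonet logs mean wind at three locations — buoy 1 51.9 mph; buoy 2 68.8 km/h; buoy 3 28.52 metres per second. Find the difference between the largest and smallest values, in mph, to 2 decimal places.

buoy 2: 68.8 km/h = 42.7503 mph.
buoy 3: 28.52 m/s = 63.7974 mph.
Spread: 63.7974 − 42.7503 = 21.05 mph.

21.05 mph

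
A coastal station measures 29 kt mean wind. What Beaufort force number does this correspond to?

29 kt lies in the Beaufort 7 band (near gale, 28–33 kt).

Beaufort force 7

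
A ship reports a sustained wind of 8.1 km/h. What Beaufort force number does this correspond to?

Beaufort force 2

8.1 km/h = 2.2 m/s, which is Beaufort 2 (light breeze, 1.6–3.3 m/s).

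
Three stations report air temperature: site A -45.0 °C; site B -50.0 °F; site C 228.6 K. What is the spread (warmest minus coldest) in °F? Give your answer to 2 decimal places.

site B: -50.0 °F = -45.556 °C.
site C: 228.6 K = -44.550 °C.
Spread: (-44.550) − (-45.556) = 1.006 °C = 1.81 °F.

1.81 °F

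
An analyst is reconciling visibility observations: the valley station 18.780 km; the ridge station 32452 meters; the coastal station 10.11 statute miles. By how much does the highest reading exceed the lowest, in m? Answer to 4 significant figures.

the valley station: 18.780 km = 18780.00 m.
the coastal station: 10.11 SM = 16270.47 m.
Spread: 32452.00 − 16270.47 = 16180 m.

16180 m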